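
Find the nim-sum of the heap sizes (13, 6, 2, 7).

14

Compute the nim-sum pairwise:
13 XOR 6 = 11
11 XOR 2 = 9
9 XOR 7 = 14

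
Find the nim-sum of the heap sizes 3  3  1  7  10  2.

In binary:
  0011  (3)
  0011  (3)
  0001  (1)
  0111  (7)
  1010  (10)
  0010  (2)
  ----
  1110  (14)

14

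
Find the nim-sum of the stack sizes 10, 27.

17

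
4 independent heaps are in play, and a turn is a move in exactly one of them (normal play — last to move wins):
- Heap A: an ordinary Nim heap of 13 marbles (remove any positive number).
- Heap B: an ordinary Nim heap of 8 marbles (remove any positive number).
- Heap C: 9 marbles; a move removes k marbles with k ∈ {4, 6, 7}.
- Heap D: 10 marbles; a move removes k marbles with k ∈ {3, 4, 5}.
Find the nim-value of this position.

Heap A is a plain Nim heap of size 13, so its Grundy value is 13.
Heap B is a plain Nim heap of size 8, so its Grundy value is 8.
Build the Grundy sequence for heap C with g(k) = mex{g(k−s) : s ∈ {4, 6, 7}, s ≤ k}:
g(0) = mex{} = 0
g(1) = mex{} = 0
g(2) = mex{} = 0
g(3) = mex{} = 0
g(4) = mex{0} = 1
g(5) = mex{0} = 1
g(6) = mex{0} = 1
g(7) = mex{0} = 1
g(8) = mex{0,1} = 2
g(9) = mex{0,1} = 2
So g(9) = 2.
Grundy values for heap D (subtraction set {3, 4, 5}):
g(0) = mex{} = 0
g(1) = mex{} = 0
g(2) = mex{} = 0
g(3) = mex{0} = 1
g(4) = mex{0} = 1
g(5) = mex{0} = 1
g(6) = mex{0,1} = 2
g(7) = mex{0,1} = 2
g(8) = mex{1} = 0
g(9) = mex{1,2} = 0
g(10) = mex{1,2} = 0
So g(10) = 0.
The value of a disjunctive sum is the nim-sum of the parts.
Combined value = 13 XOR 8 XOR 2 XOR 0 = 7.

7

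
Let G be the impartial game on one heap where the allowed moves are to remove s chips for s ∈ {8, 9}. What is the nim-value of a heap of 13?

1

Grundy values for subtraction set {8, 9}:
k:     0  1  2  3  4  5  6  7  8  9 10 11 12 13
g(k):  0  0  0  0  0  0  0  0  1  1  1  1  1  1
So g(13) = 1.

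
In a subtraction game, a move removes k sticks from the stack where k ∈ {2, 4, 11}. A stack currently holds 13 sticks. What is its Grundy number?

Grundy values for subtraction set {2, 4, 11}:
k:     0  1  2  3  4  5  6  7  8  9 10 11 12 13
g(k):  0  0  1  1  2  2  0  0  1  1  2  2  3  0
So g(13) = 0.

0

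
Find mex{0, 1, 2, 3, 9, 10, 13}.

The values 0, 1, 2, 3 are all present; 4 is the first non-negative integer missing from the set.

4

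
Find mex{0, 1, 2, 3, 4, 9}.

5

The values 0, 1, 2, 3, 4 are all present; 5 is the first non-negative integer missing from the set.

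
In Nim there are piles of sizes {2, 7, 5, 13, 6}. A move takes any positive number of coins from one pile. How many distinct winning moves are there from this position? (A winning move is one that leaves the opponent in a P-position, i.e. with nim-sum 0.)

1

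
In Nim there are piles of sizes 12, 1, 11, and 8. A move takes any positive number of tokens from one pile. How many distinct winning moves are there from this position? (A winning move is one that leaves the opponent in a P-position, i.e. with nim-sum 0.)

Nim-sum: 12 ⊕ 1 ⊕ 11 ⊕ 8 = 14.
The overall nim-sum is X = 14. A pile of size p has a winning move iff p XOR X < p (reduce it to p XOR X).
  12: 12 XOR 14 = 2 < 12 — winning move (to 2).
  1: 1 XOR 14 = 15 ≥ 1 — no move.
  11: 11 XOR 14 = 5 < 11 — winning move (to 5).
  8: 8 XOR 14 = 6 < 8 — winning move (to 6).
That gives 3 winning moves.

3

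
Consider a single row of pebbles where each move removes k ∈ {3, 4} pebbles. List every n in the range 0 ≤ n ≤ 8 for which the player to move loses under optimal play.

0, 1, 2, 7, 8

Build the Grundy sequence with g(k) = mex{g(k−s) : s ∈ {3, 4}, s ≤ k}:
k:     0  1  2  3  4  5  6  7  8
g(k):  0  0  0  1  1  1  2  0  0
The P-positions (g = 0) in 0..8 are 0, 1, 2, 7, 8.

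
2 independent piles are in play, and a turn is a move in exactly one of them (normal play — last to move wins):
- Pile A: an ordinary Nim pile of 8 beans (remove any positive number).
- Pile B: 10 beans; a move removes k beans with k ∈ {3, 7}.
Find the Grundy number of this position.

Pile A is a plain Nim pile of size 8, so its Grundy value is 8.
Grundy values for pile B (subtraction set {3, 7}):
k:     0  1  2  3  4  5  6  7  8  9 10
g(k):  0  0  0  1  1  1  0  2  2  1  0
So g(10) = 0.
By the Sprague-Grundy theorem, the Grundy value of a sum of independent games is the XOR of the component values.
Combined value = 8 ⊕ 0 = 8.

8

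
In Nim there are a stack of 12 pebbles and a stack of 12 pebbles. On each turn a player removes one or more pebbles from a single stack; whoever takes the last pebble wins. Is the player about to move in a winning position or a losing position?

Nim-sum: 12 ⊕ 12 = 0.
The nim-sum is 0, so this is a P-position: the player to move is in a losing position under optimal play.

Losing position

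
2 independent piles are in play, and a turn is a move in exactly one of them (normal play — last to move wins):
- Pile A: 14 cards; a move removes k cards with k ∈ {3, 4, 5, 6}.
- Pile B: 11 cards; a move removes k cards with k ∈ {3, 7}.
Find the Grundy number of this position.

1

Build the Grundy sequence for pile A with g(k) = mex{g(k−s) : s ∈ {3, 4, 5, 6}, s ≤ k}:
k:     0  1  2  3  4  5  6  7  8  9 10 11 12 13 14
g(k):  0  0  0  1  1  1  2  2  2  0  0  0  1  1  1
So g(14) = 1.
For pile B, compute g(0), g(1), … with moves {3, 7}:
g(0) = mex{} = 0
g(1) = mex{} = 0
g(2) = mex{} = 0
g(3) = mex{0} = 1
g(4) = mex{0} = 1
g(5) = mex{0} = 1
g(6) = mex{1} = 0
g(7) = mex{0,1} = 2
g(8) = mex{0,1} = 2
g(9) = mex{0} = 1
g(10) = mex{1,2} = 0
g(11) = mex{1,2} = 0
So g(11) = 0.
By the Sprague-Grundy theorem, the Grundy value of a sum of independent games is the XOR of the component values.
Combined value = 1 XOR 0 = 1.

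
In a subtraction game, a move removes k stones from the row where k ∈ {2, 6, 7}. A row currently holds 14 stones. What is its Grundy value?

Compute g(0), g(1), … for moves {2, 6, 7}:
g(0) = mex{} = 0
g(1) = mex{} = 0
g(2) = mex{0} = 1
g(3) = mex{0} = 1
g(4) = mex{1} = 0
g(5) = mex{1} = 0
g(6) = mex{0} = 1
g(7) = mex{0} = 1
g(8) = mex{0,1} = 2
g(9) = mex{1} = 0
g(10) = mex{0,1,2} = 3
g(11) = mex{0} = 1
g(12) = mex{0,1,3} = 2
g(13) = mex{1} = 0
g(14) = mex{1,2} = 0
So g(14) = 0.

0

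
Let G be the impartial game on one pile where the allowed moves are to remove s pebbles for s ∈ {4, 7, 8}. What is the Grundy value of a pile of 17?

Grundy values for subtraction set {4, 7, 8}:
k:     0  1  2  3  4  5  6  7  8  9 10 11 12 13 14 15 16 17
g(k):  0  0  0  0  1  1  1  1  2  2  2  2  0  0  0  0  1  1
So g(17) = 1.

1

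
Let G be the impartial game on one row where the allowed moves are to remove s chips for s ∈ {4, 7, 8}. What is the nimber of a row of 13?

Build the Grundy sequence with g(k) = mex{g(k−s) : s ∈ {4, 7, 8}, s ≤ k}:
k:     0  1  2  3  4  5  6  7  8  9 10 11 12 13
g(k):  0  0  0  0  1  1  1  1  2  2  2  2  0  0
So g(13) = 0.

0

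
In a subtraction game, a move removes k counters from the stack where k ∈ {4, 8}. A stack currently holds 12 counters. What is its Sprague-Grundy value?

Compute g(0), g(1), … for moves {4, 8}:
g(0) = mex{} = 0
g(1) = mex{} = 0
g(2) = mex{} = 0
g(3) = mex{} = 0
g(4) = mex{0} = 1
g(5) = mex{0} = 1
g(6) = mex{0} = 1
g(7) = mex{0} = 1
g(8) = mex{0,1} = 2
g(9) = mex{0,1} = 2
g(10) = mex{0,1} = 2
g(11) = mex{0,1} = 2
g(12) = mex{1,2} = 0
So g(12) = 0.

0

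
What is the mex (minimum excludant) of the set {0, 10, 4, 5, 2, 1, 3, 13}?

The values 0, 1, 2, 3, 4, 5 are all present; 6 is the first non-negative integer missing from the set.

6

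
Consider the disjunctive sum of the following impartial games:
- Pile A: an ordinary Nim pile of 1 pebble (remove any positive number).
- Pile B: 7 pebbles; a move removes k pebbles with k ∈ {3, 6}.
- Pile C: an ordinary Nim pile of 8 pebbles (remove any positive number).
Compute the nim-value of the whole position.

Pile A is a plain Nim pile of size 1, so its Grundy value is 1.
Build the Grundy sequence for pile B with g(k) = mex{g(k−s) : s ∈ {3, 6}, s ≤ k}:
g(0) = mex{} = 0
g(1) = mex{} = 0
g(2) = mex{} = 0
g(3) = mex{0} = 1
g(4) = mex{0} = 1
g(5) = mex{0} = 1
g(6) = mex{0,1} = 2
g(7) = mex{0,1} = 2
So g(7) = 2.
Pile C is a plain Nim pile of size 8, so its Grundy value is 8.
The value of a disjunctive sum is the nim-sum of the parts.
Combined value = 1 ⊕ 2 ⊕ 8 = 11.

11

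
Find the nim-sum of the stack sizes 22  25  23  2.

26

Compute the nim-sum pairwise:
22 XOR 25 = 15
15 XOR 23 = 24
24 XOR 2 = 26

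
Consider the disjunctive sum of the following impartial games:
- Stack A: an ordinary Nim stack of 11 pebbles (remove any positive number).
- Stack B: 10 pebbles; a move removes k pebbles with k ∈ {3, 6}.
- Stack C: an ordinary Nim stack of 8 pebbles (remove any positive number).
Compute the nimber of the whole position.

Stack A is a plain Nim stack of size 11, so its Grundy value is 11.
For stack B, compute g(0), g(1), … with moves {3, 6}:
g(0) = mex{} = 0
g(1) = mex{} = 0
g(2) = mex{} = 0
g(3) = mex{0} = 1
g(4) = mex{0} = 1
g(5) = mex{0} = 1
g(6) = mex{0,1} = 2
g(7) = mex{0,1} = 2
g(8) = mex{0,1} = 2
g(9) = mex{1,2} = 0
g(10) = mex{1,2} = 0
So g(10) = 0.
Stack C is a plain Nim stack of size 8, so its Grundy value is 8.
By the Sprague-Grundy theorem, the Grundy value of a sum of independent games is the XOR of the component values.
Combined value = 11 XOR 0 XOR 8 = 3.

3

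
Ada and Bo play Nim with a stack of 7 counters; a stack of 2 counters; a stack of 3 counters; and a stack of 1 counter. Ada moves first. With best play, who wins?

Nim-sum: 7 ^ 2 ^ 3 ^ 1 = 7.
The nim-sum is 7 ≠ 0, so this is an N-position: the player to move can win; Ada has a winning move.

Ada wins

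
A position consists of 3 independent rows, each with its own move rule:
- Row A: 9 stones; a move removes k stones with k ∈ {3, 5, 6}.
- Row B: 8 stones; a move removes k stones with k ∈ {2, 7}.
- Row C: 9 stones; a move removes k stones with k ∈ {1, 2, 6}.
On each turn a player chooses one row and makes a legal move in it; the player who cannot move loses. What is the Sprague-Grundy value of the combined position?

Build the Grundy sequence for row A with g(k) = mex{g(k−s) : s ∈ {3, 5, 6}, s ≤ k}:
k:     0  1  2  3  4  5  6  7  8  9
g(k):  0  0  0  1  1  1  2  2  2  0
So g(9) = 0.
Grundy values for row B (subtraction set {2, 7}):
g(0) = mex{} = 0
g(1) = mex{} = 0
g(2) = mex{0} = 1
g(3) = mex{0} = 1
g(4) = mex{1} = 0
g(5) = mex{1} = 0
g(6) = mex{0} = 1
g(7) = mex{0} = 1
g(8) = mex{0,1} = 2
So g(8) = 2.
Build the Grundy sequence for row C with g(k) = mex{g(k−s) : s ∈ {1, 2, 6}, s ≤ k}:
k:     0  1  2  3  4  5  6  7  8  9
g(k):  0  1  2  0  1  2  3  0  1  2
So g(9) = 2.
The value of a disjunctive sum is the nim-sum of the parts.
Combined value = 0 XOR 2 XOR 2 = 0.

0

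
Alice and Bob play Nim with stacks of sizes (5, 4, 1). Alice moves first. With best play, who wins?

Compute the nim-sum pairwise:
5 XOR 4 = 1
1 XOR 1 = 0
The nim-sum is 0, so this is a P-position: the player to move is in a losing position under optimal play; Alice is about to move from it and so loses — Bob wins.

Bob wins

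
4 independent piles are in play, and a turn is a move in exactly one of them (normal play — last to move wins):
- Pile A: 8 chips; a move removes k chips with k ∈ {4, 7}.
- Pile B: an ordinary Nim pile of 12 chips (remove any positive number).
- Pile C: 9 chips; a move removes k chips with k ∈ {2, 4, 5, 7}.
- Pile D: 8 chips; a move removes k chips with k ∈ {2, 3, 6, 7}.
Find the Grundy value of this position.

12

Build the Grundy sequence for pile A with g(k) = mex{g(k−s) : s ∈ {4, 7}, s ≤ k}:
g(0) = mex{} = 0
g(1) = mex{} = 0
g(2) = mex{} = 0
g(3) = mex{} = 0
g(4) = mex{0} = 1
g(5) = mex{0} = 1
g(6) = mex{0} = 1
g(7) = mex{0} = 1
g(8) = mex{0,1} = 2
So g(8) = 2.
Pile B is a plain Nim pile of size 12, so its Grundy value is 12.
Build the Grundy sequence for pile C with g(k) = mex{g(k−s) : s ∈ {2, 4, 5, 7}, s ≤ k}:
g(0) = mex{} = 0
g(1) = mex{} = 0
g(2) = mex{0} = 1
g(3) = mex{0} = 1
g(4) = mex{0,1} = 2
g(5) = mex{0,1} = 2
g(6) = mex{0,1,2} = 3
g(7) = mex{0,1,2} = 3
g(8) = mex{0,1,2,3} = 4
g(9) = mex{1,2,3} = 0
So g(9) = 0.
For pile D, compute g(0), g(1), … with moves {2, 3, 6, 7}:
k:     0  1  2  3  4  5  6  7  8
g(k):  0  0  1  1  2  0  3  1  2
So g(8) = 2.
By the Sprague-Grundy theorem, the Grundy value of a sum of independent games is the XOR of the component values.
Combined value = 2 XOR 12 XOR 0 XOR 2 = 12.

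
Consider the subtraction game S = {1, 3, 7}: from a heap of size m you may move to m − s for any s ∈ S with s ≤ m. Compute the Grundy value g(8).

Grundy values for subtraction set {1, 3, 7}:
g(0) = mex{} = 0
g(1) = mex{0} = 1
g(2) = mex{1} = 0
g(3) = mex{0} = 1
g(4) = mex{1} = 0
g(5) = mex{0} = 1
g(6) = mex{1} = 0
g(7) = mex{0} = 1
g(8) = mex{1} = 0
So g(8) = 0.

0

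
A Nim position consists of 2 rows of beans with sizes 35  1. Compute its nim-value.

34

In binary:
  100011  (35)
  000001  (1)
  ------
  100010  (34)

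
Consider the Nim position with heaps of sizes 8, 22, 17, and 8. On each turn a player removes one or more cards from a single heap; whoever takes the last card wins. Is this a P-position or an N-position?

Write each in binary and XOR column by column:
  01000  (8)
  10110  (22)
  10001  (17)
  01000  (8)
  -----
  00111  (7)
The nim-sum is 7 ≠ 0, so this is an N-position: the player to move can win.

N-position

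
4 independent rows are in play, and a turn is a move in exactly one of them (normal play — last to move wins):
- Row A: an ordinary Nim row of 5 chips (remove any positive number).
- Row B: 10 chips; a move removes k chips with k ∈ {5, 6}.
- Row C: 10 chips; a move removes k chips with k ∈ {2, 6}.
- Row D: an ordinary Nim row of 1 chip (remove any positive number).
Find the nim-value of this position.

7

Row A is a plain Nim row of size 5, so its Grundy value is 5.
For row B, compute g(0), g(1), … with moves {5, 6}:
k:     0  1  2  3  4  5  6  7  8  9 10
g(k):  0  0  0  0  0  1  1  1  1  1  2
So g(10) = 2.
Build the Grundy sequence for row C with g(k) = mex{g(k−s) : s ∈ {2, 6}, s ≤ k}:
k:     0  1  2  3  4  5  6  7  8  9 10
g(k):  0  0  1  1  0  0  1  1  0  0  1
So g(10) = 1.
Row D is a plain Nim row of size 1, so its Grundy value is 1.
The value of a disjunctive sum is the nim-sum of the parts.
Combined value = 5 XOR 2 XOR 1 XOR 1 = 7.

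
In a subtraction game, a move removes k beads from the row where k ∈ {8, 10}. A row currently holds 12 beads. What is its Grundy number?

1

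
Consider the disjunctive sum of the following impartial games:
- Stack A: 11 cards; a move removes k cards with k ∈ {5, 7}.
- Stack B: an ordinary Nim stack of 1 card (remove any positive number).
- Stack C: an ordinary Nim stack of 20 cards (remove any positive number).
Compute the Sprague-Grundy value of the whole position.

Grundy values for stack A (subtraction set {5, 7}):
k:     0  1  2  3  4  5  6  7  8  9 10 11
g(k):  0  0  0  0  0  1  1  1  1  1  2  2
So g(11) = 2.
Stack B is a plain Nim stack of size 1, so its Grundy value is 1.
Stack C is a plain Nim stack of size 20, so its Grundy value is 20.
By the Sprague-Grundy theorem, the Grundy value of a sum of independent games is the XOR of the component values.
Combined value = 2 ⊕ 1 ⊕ 20 = 23.

23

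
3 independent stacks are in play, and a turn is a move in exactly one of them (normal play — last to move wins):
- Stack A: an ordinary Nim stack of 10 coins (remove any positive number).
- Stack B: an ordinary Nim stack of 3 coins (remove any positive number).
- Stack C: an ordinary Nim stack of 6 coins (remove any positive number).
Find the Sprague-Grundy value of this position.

Stack A is a plain Nim stack of size 10, so its Grundy value is 10.
Stack B is a plain Nim stack of size 3, so its Grundy value is 3.
Stack C is a plain Nim stack of size 6, so its Grundy value is 6.
By the Sprague-Grundy theorem, the Grundy value of a sum of independent games is the XOR of the component values.
Combined value = 10 ⊕ 3 ⊕ 6 = 15.

15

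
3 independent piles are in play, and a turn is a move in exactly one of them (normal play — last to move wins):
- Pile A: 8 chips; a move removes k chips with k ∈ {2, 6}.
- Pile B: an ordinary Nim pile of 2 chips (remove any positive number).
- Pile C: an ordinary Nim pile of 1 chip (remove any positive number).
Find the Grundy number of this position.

3

For pile A, compute g(0), g(1), … with moves {2, 6}:
k:     0  1  2  3  4  5  6  7  8
g(k):  0  0  1  1  0  0  1  1  0
So g(8) = 0.
Pile B is a plain Nim pile of size 2, so its Grundy value is 2.
Pile C is a plain Nim pile of size 1, so its Grundy value is 1.
By the Sprague-Grundy theorem, the Grundy value of a sum of independent games is the XOR of the component values.
Combined value = 0 ⊕ 2 ⊕ 1 = 3.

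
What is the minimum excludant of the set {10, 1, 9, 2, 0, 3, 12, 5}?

The values 0, 1, 2, 3 are all present; 4 is the first non-negative integer missing from the set.

4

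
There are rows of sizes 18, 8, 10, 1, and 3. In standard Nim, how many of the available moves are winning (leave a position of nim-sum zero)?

Compute the nim-sum pairwise:
18 ⊕ 8 = 26
26 ⊕ 10 = 16
16 ⊕ 1 = 17
17 ⊕ 3 = 18
The overall nim-sum is X = 18. A row of size p has a winning move iff p XOR X < p (reduce it to p XOR X).
  18: 18 XOR 18 = 0 < 18 — winning move (to 0).
  8: 8 XOR 18 = 26 ≥ 8 — no move.
  10: 10 XOR 18 = 24 ≥ 10 — no move.
  1: 1 XOR 18 = 19 ≥ 1 — no move.
  3: 3 XOR 18 = 17 ≥ 3 — no move.
That gives 1 winning move.

1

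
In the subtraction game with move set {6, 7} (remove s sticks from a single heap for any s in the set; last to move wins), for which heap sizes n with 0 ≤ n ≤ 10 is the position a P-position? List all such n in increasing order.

0, 1, 2, 3, 4, 5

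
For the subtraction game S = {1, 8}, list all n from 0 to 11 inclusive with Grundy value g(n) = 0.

0, 2, 4, 6, 9, 11

Grundy values for subtraction set {1, 8}:
k:     0  1  2  3  4  5  6  7  8  9 10 11
g(k):  0  1  0  1  0  1  0  1  2  0  1  0
The P-positions (g = 0) in 0..11 are 0, 2, 4, 6, 9, 11.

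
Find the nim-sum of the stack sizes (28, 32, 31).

35

Bitwise XOR of the heap sizes:
  011100  (28)
  100000  (32)
  011111  (31)
  ------
  100011  (35)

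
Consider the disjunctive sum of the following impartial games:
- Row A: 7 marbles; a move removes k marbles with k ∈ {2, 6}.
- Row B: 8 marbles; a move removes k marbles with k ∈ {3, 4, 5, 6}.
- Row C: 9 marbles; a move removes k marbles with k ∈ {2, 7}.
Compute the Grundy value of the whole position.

3

For row A, compute g(0), g(1), … with moves {2, 6}:
g(0) = mex{} = 0
g(1) = mex{} = 0
g(2) = mex{0} = 1
g(3) = mex{0} = 1
g(4) = mex{1} = 0
g(5) = mex{1} = 0
g(6) = mex{0} = 1
g(7) = mex{0} = 1
So g(7) = 1.
For row B, compute g(0), g(1), … with moves {3, 4, 5, 6}:
g(0) = mex{} = 0
g(1) = mex{} = 0
g(2) = mex{} = 0
g(3) = mex{0} = 1
g(4) = mex{0} = 1
g(5) = mex{0} = 1
g(6) = mex{0,1} = 2
g(7) = mex{0,1} = 2
g(8) = mex{0,1} = 2
So g(8) = 2.
Grundy values for row C (subtraction set {2, 7}):
g(0) = mex{} = 0
g(1) = mex{} = 0
g(2) = mex{0} = 1
g(3) = mex{0} = 1
g(4) = mex{1} = 0
g(5) = mex{1} = 0
g(6) = mex{0} = 1
g(7) = mex{0} = 1
g(8) = mex{0,1} = 2
g(9) = mex{1} = 0
So g(9) = 0.
The value of a disjunctive sum is the nim-sum of the parts.
Combined value = 1 XOR 2 XOR 0 = 3.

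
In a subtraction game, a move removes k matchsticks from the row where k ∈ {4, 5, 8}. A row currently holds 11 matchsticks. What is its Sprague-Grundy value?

2

Grundy values for subtraction set {4, 5, 8}:
k:     0  1  2  3  4  5  6  7  8  9 10 11
g(k):  0  0  0  0  1  1  1  1  2  2  2  2
So g(11) = 2.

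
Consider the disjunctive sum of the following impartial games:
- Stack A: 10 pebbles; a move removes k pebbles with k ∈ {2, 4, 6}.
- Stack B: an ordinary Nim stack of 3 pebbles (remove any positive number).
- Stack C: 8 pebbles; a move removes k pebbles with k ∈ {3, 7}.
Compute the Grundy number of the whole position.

For stack A, compute g(0), g(1), … with moves {2, 4, 6}:
k:     0  1  2  3  4  5  6  7  8  9 10
g(k):  0  0  1  1  2  2  3  3  0  0  1
So g(10) = 1.
Stack B is a plain Nim stack of size 3, so its Grundy value is 3.
Build the Grundy sequence for stack C with g(k) = mex{g(k−s) : s ∈ {3, 7}, s ≤ k}:
k:     0  1  2  3  4  5  6  7  8
g(k):  0  0  0  1  1  1  0  2  2
So g(8) = 2.
By the Sprague-Grundy theorem, the Grundy value of a sum of independent games is the XOR of the component values.
Combined value = 1 XOR 3 XOR 2 = 0.

0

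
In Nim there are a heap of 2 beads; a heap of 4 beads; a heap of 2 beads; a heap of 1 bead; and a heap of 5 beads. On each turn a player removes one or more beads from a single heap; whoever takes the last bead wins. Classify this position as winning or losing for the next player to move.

Losing position

Compute the nim-sum pairwise:
2 ⊕ 4 = 6
6 ⊕ 2 = 4
4 ⊕ 1 = 5
5 ⊕ 5 = 0
The nim-sum is 0, so this is a P-position: the player to move is in a losing position under optimal play.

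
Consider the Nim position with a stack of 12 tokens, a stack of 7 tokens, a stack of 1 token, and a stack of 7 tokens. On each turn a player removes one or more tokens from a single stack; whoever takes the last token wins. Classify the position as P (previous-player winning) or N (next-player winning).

N-position

Nim-sum: 12 ^ 7 ^ 1 ^ 7 = 13.
The nim-sum is 13 ≠ 0, so this is an N-position: the player to move can win.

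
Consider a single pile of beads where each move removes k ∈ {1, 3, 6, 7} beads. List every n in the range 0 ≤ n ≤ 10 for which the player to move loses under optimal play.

Build the Grundy sequence with g(k) = mex{g(k−s) : s ∈ {1, 3, 6, 7}, s ≤ k}:
g(0) = mex{} = 0
g(1) = mex{0} = 1
g(2) = mex{1} = 0
g(3) = mex{0} = 1
g(4) = mex{1} = 0
g(5) = mex{0} = 1
g(6) = mex{0,1} = 2
g(7) = mex{0,1,2} = 3
g(8) = mex{0,1,3} = 2
g(9) = mex{0,1,2} = 3
g(10) = mex{0,1,3} = 2
The P-positions (g = 0) in 0..10 are 0, 2, 4.

0, 2, 4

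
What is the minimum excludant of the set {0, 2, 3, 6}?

1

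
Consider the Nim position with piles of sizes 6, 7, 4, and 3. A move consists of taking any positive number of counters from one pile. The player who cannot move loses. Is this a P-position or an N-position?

N-position

Compute the nim-sum pairwise:
6 ^ 7 = 1
1 ^ 4 = 5
5 ^ 3 = 6
The nim-sum is 6 ≠ 0, so this is an N-position: the player to move can win.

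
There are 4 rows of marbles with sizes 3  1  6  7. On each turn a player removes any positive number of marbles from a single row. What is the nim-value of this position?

Compute the nim-sum pairwise:
3 ⊕ 1 = 2
2 ⊕ 6 = 4
4 ⊕ 7 = 3

3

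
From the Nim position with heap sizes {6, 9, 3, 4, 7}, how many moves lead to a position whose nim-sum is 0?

In binary:
  0110  (6)
  1001  (9)
  0011  (3)
  0100  (4)
  0111  (7)
  ----
  1111  (15)
The overall nim-sum is X = 15. A heap of size p has a winning move iff p XOR X < p (reduce it to p XOR X).
  6: 6 XOR 15 = 9 ≥ 6 — no move.
  9: 9 XOR 15 = 6 < 9 — winning move (to 6).
  3: 3 XOR 15 = 12 ≥ 3 — no move.
  4: 4 XOR 15 = 11 ≥ 4 — no move.
  7: 7 XOR 15 = 8 ≥ 7 — no move.
That gives 1 winning move.

1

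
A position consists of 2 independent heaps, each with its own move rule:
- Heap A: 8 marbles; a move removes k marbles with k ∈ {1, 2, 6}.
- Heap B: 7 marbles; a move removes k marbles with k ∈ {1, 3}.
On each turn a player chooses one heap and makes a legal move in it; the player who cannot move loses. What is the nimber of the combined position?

0

Build the Grundy sequence for heap A with g(k) = mex{g(k−s) : s ∈ {1, 2, 6}, s ≤ k}:
k:     0  1  2  3  4  5  6  7  8
g(k):  0  1  2  0  1  2  3  0  1
So g(8) = 1.
Build the Grundy sequence for heap B with g(k) = mex{g(k−s) : s ∈ {1, 3}, s ≤ k}:
g(0) = mex{} = 0
g(1) = mex{0} = 1
g(2) = mex{1} = 0
g(3) = mex{0} = 1
g(4) = mex{1} = 0
g(5) = mex{0} = 1
g(6) = mex{1} = 0
g(7) = mex{0} = 1
So g(7) = 1.
The value of a disjunctive sum is the nim-sum of the parts.
Combined value = 1 ⊕ 1 = 0.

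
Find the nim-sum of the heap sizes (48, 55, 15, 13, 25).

Compute the nim-sum pairwise:
48 ^ 55 = 7
7 ^ 15 = 8
8 ^ 13 = 5
5 ^ 25 = 28

28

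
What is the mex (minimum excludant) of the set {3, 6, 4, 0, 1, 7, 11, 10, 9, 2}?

The values 0, 1, 2, 3, 4 are all present; 5 is the first non-negative integer missing from the set.

5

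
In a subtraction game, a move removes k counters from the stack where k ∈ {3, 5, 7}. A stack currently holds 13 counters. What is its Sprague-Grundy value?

1

Grundy values for subtraction set {3, 5, 7}:
g(0) = mex{} = 0
g(1) = mex{} = 0
g(2) = mex{} = 0
g(3) = mex{0} = 1
g(4) = mex{0} = 1
g(5) = mex{0} = 1
g(6) = mex{0,1} = 2
g(7) = mex{0,1} = 2
g(8) = mex{0,1} = 2
g(9) = mex{0,1,2} = 3
g(10) = mex{1,2} = 0
g(11) = mex{1,2} = 0
g(12) = mex{1,2,3} = 0
g(13) = mex{0,2} = 1
So g(13) = 1.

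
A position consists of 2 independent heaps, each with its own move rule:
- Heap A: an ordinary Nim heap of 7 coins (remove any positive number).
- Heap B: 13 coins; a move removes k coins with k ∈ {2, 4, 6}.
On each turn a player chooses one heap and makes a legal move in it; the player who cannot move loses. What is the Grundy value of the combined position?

5

Heap A is a plain Nim heap of size 7, so its Grundy value is 7.
Grundy values for heap B (subtraction set {2, 4, 6}):
g(0) = mex{} = 0
g(1) = mex{} = 0
g(2) = mex{0} = 1
g(3) = mex{0} = 1
g(4) = mex{0,1} = 2
g(5) = mex{0,1} = 2
g(6) = mex{0,1,2} = 3
g(7) = mex{0,1,2} = 3
g(8) = mex{1,2,3} = 0
g(9) = mex{1,2,3} = 0
g(10) = mex{0,2,3} = 1
g(11) = mex{0,2,3} = 1
g(12) = mex{0,1,3} = 2
g(13) = mex{0,1,3} = 2
So g(13) = 2.
The value of a disjunctive sum is the nim-sum of the parts.
Combined value = 7 ⊕ 2 = 5.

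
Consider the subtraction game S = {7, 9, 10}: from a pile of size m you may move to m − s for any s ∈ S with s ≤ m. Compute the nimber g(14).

2

Grundy values for subtraction set {7, 9, 10}:
k:     0  1  2  3  4  5  6  7  8  9 10 11 12 13 14
g(k):  0  0  0  0  0  0  0  1  1  1  1  1  1  1  2
So g(14) = 2.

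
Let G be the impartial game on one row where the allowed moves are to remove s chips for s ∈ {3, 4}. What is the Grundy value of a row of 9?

0

Build the Grundy sequence with g(k) = mex{g(k−s) : s ∈ {3, 4}, s ≤ k}:
k:     0  1  2  3  4  5  6  7  8  9
g(k):  0  0  0  1  1  1  2  0  0  0
So g(9) = 0.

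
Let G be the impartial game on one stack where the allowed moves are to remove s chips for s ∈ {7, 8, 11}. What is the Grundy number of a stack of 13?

Grundy values for subtraction set {7, 8, 11}:
k:     0  1  2  3  4  5  6  7  8  9 10 11 12 13
g(k):  0  0  0  0  0  0  0  1  1  1  1  1  1  1
So g(13) = 1.

1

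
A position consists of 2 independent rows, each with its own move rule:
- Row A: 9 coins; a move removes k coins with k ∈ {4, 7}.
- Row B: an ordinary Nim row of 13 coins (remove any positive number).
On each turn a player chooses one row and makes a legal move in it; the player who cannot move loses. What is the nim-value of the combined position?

15

For row A, compute g(0), g(1), … with moves {4, 7}:
k:     0  1  2  3  4  5  6  7  8  9
g(k):  0  0  0  0  1  1  1  1  2  2
So g(9) = 2.
Row B is a plain Nim row of size 13, so its Grundy value is 13.
The value of a disjunctive sum is the nim-sum of the parts.
Combined value = 2 ⊕ 13 = 15.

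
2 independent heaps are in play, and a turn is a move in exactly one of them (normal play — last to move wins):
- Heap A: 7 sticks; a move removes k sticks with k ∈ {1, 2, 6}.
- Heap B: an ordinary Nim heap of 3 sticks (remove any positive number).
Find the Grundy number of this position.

Grundy values for heap A (subtraction set {1, 2, 6}):
k:     0  1  2  3  4  5  6  7
g(k):  0  1  2  0  1  2  3  0
So g(7) = 0.
Heap B is a plain Nim heap of size 3, so its Grundy value is 3.
By the Sprague-Grundy theorem, the Grundy value of a sum of independent games is the XOR of the component values.
Combined value = 0 ⊕ 3 = 3.

3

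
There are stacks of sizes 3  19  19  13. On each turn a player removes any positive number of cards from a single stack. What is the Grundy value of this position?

14

Nim-sum: 3 XOR 19 XOR 19 XOR 13 = 14.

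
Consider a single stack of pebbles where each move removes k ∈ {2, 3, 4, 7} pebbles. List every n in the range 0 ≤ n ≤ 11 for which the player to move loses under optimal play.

0, 1, 6, 11

Compute g(0), g(1), … for moves {2, 3, 4, 7}:
k:     0  1  2  3  4  5  6  7  8  9 10 11
g(k):  0  0  1  1  2  2  0  3  1  4  2  0
The P-positions (g = 0) in 0..11 are 0, 1, 6, 11.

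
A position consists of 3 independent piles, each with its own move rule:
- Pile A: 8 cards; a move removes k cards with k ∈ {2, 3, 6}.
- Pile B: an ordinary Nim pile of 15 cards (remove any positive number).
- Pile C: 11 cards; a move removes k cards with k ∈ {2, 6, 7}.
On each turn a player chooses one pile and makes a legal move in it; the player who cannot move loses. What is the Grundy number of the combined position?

12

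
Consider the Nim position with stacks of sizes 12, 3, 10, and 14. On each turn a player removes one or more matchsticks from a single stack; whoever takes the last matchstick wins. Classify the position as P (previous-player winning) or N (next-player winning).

Compute the nim-sum pairwise:
12 ⊕ 3 = 15
15 ⊕ 10 = 5
5 ⊕ 14 = 11
The nim-sum is 11 ≠ 0, so this is an N-position: the player to move can win.

N-position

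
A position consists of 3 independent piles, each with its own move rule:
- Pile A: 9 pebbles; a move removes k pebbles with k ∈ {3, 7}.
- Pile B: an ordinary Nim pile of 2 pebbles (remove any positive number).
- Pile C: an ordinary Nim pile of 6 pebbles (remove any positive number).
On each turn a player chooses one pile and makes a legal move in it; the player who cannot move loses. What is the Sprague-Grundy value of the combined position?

5

Build the Grundy sequence for pile A with g(k) = mex{g(k−s) : s ∈ {3, 7}, s ≤ k}:
k:     0  1  2  3  4  5  6  7  8  9
g(k):  0  0  0  1  1  1  0  2  2  1
So g(9) = 1.
Pile B is a plain Nim pile of size 2, so its Grundy value is 2.
Pile C is a plain Nim pile of size 6, so its Grundy value is 6.
The value of a disjunctive sum is the nim-sum of the parts.
Combined value = 1 XOR 2 XOR 6 = 5.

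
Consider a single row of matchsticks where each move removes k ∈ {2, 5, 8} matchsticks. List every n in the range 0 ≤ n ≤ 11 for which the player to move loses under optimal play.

0, 1, 4, 7, 10, 11

Build the Grundy sequence with g(k) = mex{g(k−s) : s ∈ {2, 5, 8}, s ≤ k}:
g(0) = mex{} = 0
g(1) = mex{} = 0
g(2) = mex{0} = 1
g(3) = mex{0} = 1
g(4) = mex{1} = 0
g(5) = mex{0,1} = 2
g(6) = mex{0} = 1
g(7) = mex{1,2} = 0
g(8) = mex{0,1} = 2
g(9) = mex{0} = 1
g(10) = mex{1,2} = 0
g(11) = mex{1} = 0
The P-positions (g = 0) in 0..11 are 0, 1, 4, 7, 10, 11.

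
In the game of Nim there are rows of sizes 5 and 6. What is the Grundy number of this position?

3

Nim-sum: 5 XOR 6 = 3.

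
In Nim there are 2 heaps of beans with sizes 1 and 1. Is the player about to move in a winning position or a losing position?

Losing position

Compute the nim-sum pairwise:
1 ^ 1 = 0
The nim-sum is 0, so this is a P-position: the player to move is in a losing position under optimal play.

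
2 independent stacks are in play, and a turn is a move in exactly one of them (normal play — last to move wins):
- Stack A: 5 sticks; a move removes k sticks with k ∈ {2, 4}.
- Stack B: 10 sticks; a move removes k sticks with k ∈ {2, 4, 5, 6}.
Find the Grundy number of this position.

Build the Grundy sequence for stack A with g(k) = mex{g(k−s) : s ∈ {2, 4}, s ≤ k}:
k:     0  1  2  3  4  5
g(k):  0  0  1  1  2  2
So g(5) = 2.
Grundy values for stack B (subtraction set {2, 4, 5, 6}):
k:     0  1  2  3  4  5  6  7  8  9 10
g(k):  0  0  1  1  2  2  3  3  0  0  1
So g(10) = 1.
By the Sprague-Grundy theorem, the Grundy value of a sum of independent games is the XOR of the component values.
Combined value = 2 ⊕ 1 = 3.

3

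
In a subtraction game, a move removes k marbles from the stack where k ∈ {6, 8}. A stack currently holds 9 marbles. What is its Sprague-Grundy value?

1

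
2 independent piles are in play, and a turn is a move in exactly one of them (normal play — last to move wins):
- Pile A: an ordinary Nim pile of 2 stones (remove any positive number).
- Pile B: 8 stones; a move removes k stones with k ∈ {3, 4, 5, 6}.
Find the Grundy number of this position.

Pile A is a plain Nim pile of size 2, so its Grundy value is 2.
For pile B, compute g(0), g(1), … with moves {3, 4, 5, 6}:
k:     0  1  2  3  4  5  6  7  8
g(k):  0  0  0  1  1  1  2  2  2
So g(8) = 2.
The value of a disjunctive sum is the nim-sum of the parts.
Combined value = 2 XOR 2 = 0.

0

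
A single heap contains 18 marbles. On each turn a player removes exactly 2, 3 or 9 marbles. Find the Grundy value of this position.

1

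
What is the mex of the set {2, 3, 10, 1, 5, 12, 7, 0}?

The values 0, 1, 2, 3 are all present; 4 is the first non-negative integer missing from the set.

4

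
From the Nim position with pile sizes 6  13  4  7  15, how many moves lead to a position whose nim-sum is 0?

5

Bitwise XOR of the heap sizes:
  0110  (6)
  1101  (13)
  0100  (4)
  0111  (7)
  1111  (15)
  ----
  0111  (7)
The overall nim-sum is X = 7. A pile of size p has a winning move iff p XOR X < p (reduce it to p XOR X).
  6: 6 XOR 7 = 1 < 6 — winning move (to 1).
  13: 13 XOR 7 = 10 < 13 — winning move (to 10).
  4: 4 XOR 7 = 3 < 4 — winning move (to 3).
  7: 7 XOR 7 = 0 < 7 — winning move (to 0).
  15: 15 XOR 7 = 8 < 15 — winning move (to 8).
That gives 5 winning moves.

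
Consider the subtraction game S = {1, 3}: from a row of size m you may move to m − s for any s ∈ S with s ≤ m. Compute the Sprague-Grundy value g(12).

0

Grundy values for subtraction set {1, 3}:
g(0) = mex{} = 0
g(1) = mex{0} = 1
g(2) = mex{1} = 0
g(3) = mex{0} = 1
g(4) = mex{1} = 0
g(5) = mex{0} = 1
g(6) = mex{1} = 0
g(7) = mex{0} = 1
g(8) = mex{1} = 0
g(9) = mex{0} = 1
g(10) = mex{1} = 0
g(11) = mex{0} = 1
g(12) = mex{1} = 0
So g(12) = 0.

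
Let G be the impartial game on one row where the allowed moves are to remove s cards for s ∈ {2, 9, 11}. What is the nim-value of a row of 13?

Build the Grundy sequence with g(k) = mex{g(k−s) : s ∈ {2, 9, 11}, s ≤ k}:
k:     0  1  2  3  4  5  6  7  8  9 10 11 12 13
g(k):  0  0  1  1  0  0  1  1  0  2  1  3  2  2
So g(13) = 2.

2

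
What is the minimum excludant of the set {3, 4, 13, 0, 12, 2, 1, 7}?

The values 0, 1, 2, 3, 4 are all present; 5 is the first non-negative integer missing from the set.

5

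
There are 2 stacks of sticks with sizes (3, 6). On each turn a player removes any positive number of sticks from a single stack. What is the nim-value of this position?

5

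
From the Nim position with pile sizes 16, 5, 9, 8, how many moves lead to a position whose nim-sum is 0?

Nim-sum: 16 ^ 5 ^ 9 ^ 8 = 20.
The overall nim-sum is X = 20. A pile of size p has a winning move iff p XOR X < p (reduce it to p XOR X).
  16: 16 XOR 20 = 4 < 16 — winning move (to 4).
  5: 5 XOR 20 = 17 ≥ 5 — no move.
  9: 9 XOR 20 = 29 ≥ 9 — no move.
  8: 8 XOR 20 = 28 ≥ 8 — no move.
That gives 1 winning move.

1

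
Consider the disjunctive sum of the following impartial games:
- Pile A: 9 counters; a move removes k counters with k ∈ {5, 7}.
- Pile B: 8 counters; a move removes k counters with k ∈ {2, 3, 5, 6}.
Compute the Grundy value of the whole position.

1

Grundy values for pile A (subtraction set {5, 7}):
k:     0  1  2  3  4  5  6  7  8  9
g(k):  0  0  0  0  0  1  1  1  1  1
So g(9) = 1.
For pile B, compute g(0), g(1), … with moves {2, 3, 5, 6}:
g(0) = mex{} = 0
g(1) = mex{} = 0
g(2) = mex{0} = 1
g(3) = mex{0} = 1
g(4) = mex{0,1} = 2
g(5) = mex{0,1} = 2
g(6) = mex{0,1,2} = 3
g(7) = mex{0,1,2} = 3
g(8) = mex{1,2,3} = 0
So g(8) = 0.
The value of a disjunctive sum is the nim-sum of the parts.
Combined value = 1 ⊕ 0 = 1.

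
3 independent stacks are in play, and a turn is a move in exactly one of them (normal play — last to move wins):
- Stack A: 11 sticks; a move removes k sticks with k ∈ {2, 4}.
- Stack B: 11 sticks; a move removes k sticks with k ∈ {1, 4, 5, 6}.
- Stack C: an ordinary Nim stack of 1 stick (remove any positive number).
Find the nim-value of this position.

For stack A, compute g(0), g(1), … with moves {2, 4}:
k:     0  1  2  3  4  5  6  7  8  9 10 11
g(k):  0  0  1  1  2  2  0  0  1  1  2  2
So g(11) = 2.
Grundy values for stack B (subtraction set {1, 4, 5, 6}):
g(0) = mex{} = 0
g(1) = mex{0} = 1
g(2) = mex{1} = 0
g(3) = mex{0} = 1
g(4) = mex{0,1} = 2
g(5) = mex{0,1,2} = 3
g(6) = mex{0,1,3} = 2
g(7) = mex{0,1,2} = 3
g(8) = mex{0,1,2,3} = 4
g(9) = mex{1,2,3,4} = 0
g(10) = mex{0,2,3} = 1
g(11) = mex{1,2,3} = 0
So g(11) = 0.
Stack C is a plain Nim stack of size 1, so its Grundy value is 1.
By the Sprague-Grundy theorem, the Grundy value of a sum of independent games is the XOR of the component values.
Combined value = 2 ⊕ 0 ⊕ 1 = 3.

3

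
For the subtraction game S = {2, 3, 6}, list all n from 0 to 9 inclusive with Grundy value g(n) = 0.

Build the Grundy sequence with g(k) = mex{g(k−s) : s ∈ {2, 3, 6}, s ≤ k}:
k:     0  1  2  3  4  5  6  7  8  9
g(k):  0  0  1  1  2  0  3  1  2  0
The P-positions (g = 0) in 0..9 are 0, 1, 5, 9.

0, 1, 5, 9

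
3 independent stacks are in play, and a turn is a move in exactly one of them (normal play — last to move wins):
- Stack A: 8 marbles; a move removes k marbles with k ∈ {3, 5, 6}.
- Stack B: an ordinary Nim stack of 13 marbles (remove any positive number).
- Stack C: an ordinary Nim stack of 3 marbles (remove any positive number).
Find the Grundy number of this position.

For stack A, compute g(0), g(1), … with moves {3, 5, 6}:
k:     0  1  2  3  4  5  6  7  8
g(k):  0  0  0  1  1  1  2  2  2
So g(8) = 2.
Stack B is a plain Nim stack of size 13, so its Grundy value is 13.
Stack C is a plain Nim stack of size 3, so its Grundy value is 3.
By the Sprague-Grundy theorem, the Grundy value of a sum of independent games is the XOR of the component values.
Combined value = 2 XOR 13 XOR 3 = 12.

12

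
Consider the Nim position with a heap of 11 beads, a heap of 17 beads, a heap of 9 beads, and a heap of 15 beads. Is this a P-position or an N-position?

N-position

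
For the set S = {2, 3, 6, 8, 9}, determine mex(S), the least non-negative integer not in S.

0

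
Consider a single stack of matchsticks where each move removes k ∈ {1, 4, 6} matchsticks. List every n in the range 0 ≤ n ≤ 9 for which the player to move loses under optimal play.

0, 2, 5, 7

Build the Grundy sequence with g(k) = mex{g(k−s) : s ∈ {1, 4, 6}, s ≤ k}:
k:     0  1  2  3  4  5  6  7  8  9
g(k):  0  1  0  1  2  0  1  0  1  2
The P-positions (g = 0) in 0..9 are 0, 2, 5, 7.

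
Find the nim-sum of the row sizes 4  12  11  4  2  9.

Nim-sum: 4 XOR 12 XOR 11 XOR 4 XOR 2 XOR 9 = 12.

12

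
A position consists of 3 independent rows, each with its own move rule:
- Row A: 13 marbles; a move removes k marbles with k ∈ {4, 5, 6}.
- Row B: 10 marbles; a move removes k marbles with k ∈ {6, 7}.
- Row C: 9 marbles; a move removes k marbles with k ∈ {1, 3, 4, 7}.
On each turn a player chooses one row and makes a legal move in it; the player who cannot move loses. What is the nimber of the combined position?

0

For row A, compute g(0), g(1), … with moves {4, 5, 6}:
g(0) = mex{} = 0
g(1) = mex{} = 0
g(2) = mex{} = 0
g(3) = mex{} = 0
g(4) = mex{0} = 1
g(5) = mex{0} = 1
g(6) = mex{0} = 1
g(7) = mex{0} = 1
g(8) = mex{0,1} = 2
g(9) = mex{0,1} = 2
g(10) = mex{1} = 0
g(11) = mex{1} = 0
g(12) = mex{1,2} = 0
g(13) = mex{1,2} = 0
So g(13) = 0.
Grundy values for row B (subtraction set {6, 7}):
g(0) = mex{} = 0
g(1) = mex{} = 0
g(2) = mex{} = 0
g(3) = mex{} = 0
g(4) = mex{} = 0
g(5) = mex{} = 0
g(6) = mex{0} = 1
g(7) = mex{0} = 1
g(8) = mex{0} = 1
g(9) = mex{0} = 1
g(10) = mex{0} = 1
So g(10) = 1.
Grundy values for row C (subtraction set {1, 3, 4, 7}):
k:     0  1  2  3  4  5  6  7  8  9
g(k):  0  1  0  1  2  3  2  3  0  1
So g(9) = 1.
By the Sprague-Grundy theorem, the Grundy value of a sum of independent games is the XOR of the component values.
Combined value = 0 ⊕ 1 ⊕ 1 = 0.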